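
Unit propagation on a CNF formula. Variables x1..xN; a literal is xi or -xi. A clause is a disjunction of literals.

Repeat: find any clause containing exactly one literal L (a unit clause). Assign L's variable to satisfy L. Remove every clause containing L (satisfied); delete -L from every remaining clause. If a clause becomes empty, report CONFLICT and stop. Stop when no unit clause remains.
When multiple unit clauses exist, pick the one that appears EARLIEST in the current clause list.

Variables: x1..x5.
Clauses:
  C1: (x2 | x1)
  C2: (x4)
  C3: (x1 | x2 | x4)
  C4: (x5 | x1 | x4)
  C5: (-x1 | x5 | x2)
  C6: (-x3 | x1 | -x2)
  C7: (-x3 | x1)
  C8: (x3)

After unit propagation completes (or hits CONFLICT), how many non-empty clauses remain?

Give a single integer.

Answer: 1

Derivation:
unit clause [4] forces x4=T; simplify:
  satisfied 3 clause(s); 5 remain; assigned so far: [4]
unit clause [3] forces x3=T; simplify:
  drop -3 from [-3, 1, -2] -> [1, -2]
  drop -3 from [-3, 1] -> [1]
  satisfied 1 clause(s); 4 remain; assigned so far: [3, 4]
unit clause [1] forces x1=T; simplify:
  drop -1 from [-1, 5, 2] -> [5, 2]
  satisfied 3 clause(s); 1 remain; assigned so far: [1, 3, 4]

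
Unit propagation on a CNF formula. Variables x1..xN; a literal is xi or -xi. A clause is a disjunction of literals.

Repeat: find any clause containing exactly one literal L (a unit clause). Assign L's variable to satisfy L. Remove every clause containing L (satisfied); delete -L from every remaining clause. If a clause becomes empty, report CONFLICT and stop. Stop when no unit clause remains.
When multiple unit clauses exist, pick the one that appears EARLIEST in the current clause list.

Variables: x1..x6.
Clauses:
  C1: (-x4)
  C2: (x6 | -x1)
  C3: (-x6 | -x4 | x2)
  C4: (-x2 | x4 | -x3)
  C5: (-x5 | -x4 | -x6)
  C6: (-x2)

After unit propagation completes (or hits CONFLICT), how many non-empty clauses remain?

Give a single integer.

Answer: 1

Derivation:
unit clause [-4] forces x4=F; simplify:
  drop 4 from [-2, 4, -3] -> [-2, -3]
  satisfied 3 clause(s); 3 remain; assigned so far: [4]
unit clause [-2] forces x2=F; simplify:
  satisfied 2 clause(s); 1 remain; assigned so far: [2, 4]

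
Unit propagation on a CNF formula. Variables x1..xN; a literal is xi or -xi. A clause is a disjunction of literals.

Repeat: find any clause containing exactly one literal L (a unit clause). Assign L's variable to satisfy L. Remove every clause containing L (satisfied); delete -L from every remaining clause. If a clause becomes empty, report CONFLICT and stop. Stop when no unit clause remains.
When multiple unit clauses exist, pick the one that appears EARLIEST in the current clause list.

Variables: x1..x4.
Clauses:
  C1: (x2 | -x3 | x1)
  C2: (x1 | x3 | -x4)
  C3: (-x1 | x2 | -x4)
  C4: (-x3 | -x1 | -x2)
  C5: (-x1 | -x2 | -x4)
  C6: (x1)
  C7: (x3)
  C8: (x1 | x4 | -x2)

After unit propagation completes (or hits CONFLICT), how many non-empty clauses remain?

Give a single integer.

unit clause [1] forces x1=T; simplify:
  drop -1 from [-1, 2, -4] -> [2, -4]
  drop -1 from [-3, -1, -2] -> [-3, -2]
  drop -1 from [-1, -2, -4] -> [-2, -4]
  satisfied 4 clause(s); 4 remain; assigned so far: [1]
unit clause [3] forces x3=T; simplify:
  drop -3 from [-3, -2] -> [-2]
  satisfied 1 clause(s); 3 remain; assigned so far: [1, 3]
unit clause [-2] forces x2=F; simplify:
  drop 2 from [2, -4] -> [-4]
  satisfied 2 clause(s); 1 remain; assigned so far: [1, 2, 3]
unit clause [-4] forces x4=F; simplify:
  satisfied 1 clause(s); 0 remain; assigned so far: [1, 2, 3, 4]

Answer: 0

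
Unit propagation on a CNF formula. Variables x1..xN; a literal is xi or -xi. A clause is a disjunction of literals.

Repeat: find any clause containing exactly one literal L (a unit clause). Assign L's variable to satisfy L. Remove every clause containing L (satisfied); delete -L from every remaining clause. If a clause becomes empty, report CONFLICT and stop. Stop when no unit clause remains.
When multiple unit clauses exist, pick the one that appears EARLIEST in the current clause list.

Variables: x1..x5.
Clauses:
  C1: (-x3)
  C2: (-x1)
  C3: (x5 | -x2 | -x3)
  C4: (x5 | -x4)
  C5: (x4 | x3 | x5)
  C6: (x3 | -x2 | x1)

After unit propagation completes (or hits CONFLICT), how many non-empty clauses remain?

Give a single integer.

Answer: 2

Derivation:
unit clause [-3] forces x3=F; simplify:
  drop 3 from [4, 3, 5] -> [4, 5]
  drop 3 from [3, -2, 1] -> [-2, 1]
  satisfied 2 clause(s); 4 remain; assigned so far: [3]
unit clause [-1] forces x1=F; simplify:
  drop 1 from [-2, 1] -> [-2]
  satisfied 1 clause(s); 3 remain; assigned so far: [1, 3]
unit clause [-2] forces x2=F; simplify:
  satisfied 1 clause(s); 2 remain; assigned so far: [1, 2, 3]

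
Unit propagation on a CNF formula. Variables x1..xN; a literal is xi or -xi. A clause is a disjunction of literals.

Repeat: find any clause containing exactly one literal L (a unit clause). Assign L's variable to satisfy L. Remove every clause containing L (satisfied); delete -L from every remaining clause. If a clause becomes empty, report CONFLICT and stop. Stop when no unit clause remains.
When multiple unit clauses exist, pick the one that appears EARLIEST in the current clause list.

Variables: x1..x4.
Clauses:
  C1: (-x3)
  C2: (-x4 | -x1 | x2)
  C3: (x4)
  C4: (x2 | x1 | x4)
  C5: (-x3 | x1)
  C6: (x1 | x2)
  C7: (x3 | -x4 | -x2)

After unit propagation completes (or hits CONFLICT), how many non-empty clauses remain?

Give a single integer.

Answer: 0

Derivation:
unit clause [-3] forces x3=F; simplify:
  drop 3 from [3, -4, -2] -> [-4, -2]
  satisfied 2 clause(s); 5 remain; assigned so far: [3]
unit clause [4] forces x4=T; simplify:
  drop -4 from [-4, -1, 2] -> [-1, 2]
  drop -4 from [-4, -2] -> [-2]
  satisfied 2 clause(s); 3 remain; assigned so far: [3, 4]
unit clause [-2] forces x2=F; simplify:
  drop 2 from [-1, 2] -> [-1]
  drop 2 from [1, 2] -> [1]
  satisfied 1 clause(s); 2 remain; assigned so far: [2, 3, 4]
unit clause [-1] forces x1=F; simplify:
  drop 1 from [1] -> [] (empty!)
  satisfied 1 clause(s); 1 remain; assigned so far: [1, 2, 3, 4]
CONFLICT (empty clause)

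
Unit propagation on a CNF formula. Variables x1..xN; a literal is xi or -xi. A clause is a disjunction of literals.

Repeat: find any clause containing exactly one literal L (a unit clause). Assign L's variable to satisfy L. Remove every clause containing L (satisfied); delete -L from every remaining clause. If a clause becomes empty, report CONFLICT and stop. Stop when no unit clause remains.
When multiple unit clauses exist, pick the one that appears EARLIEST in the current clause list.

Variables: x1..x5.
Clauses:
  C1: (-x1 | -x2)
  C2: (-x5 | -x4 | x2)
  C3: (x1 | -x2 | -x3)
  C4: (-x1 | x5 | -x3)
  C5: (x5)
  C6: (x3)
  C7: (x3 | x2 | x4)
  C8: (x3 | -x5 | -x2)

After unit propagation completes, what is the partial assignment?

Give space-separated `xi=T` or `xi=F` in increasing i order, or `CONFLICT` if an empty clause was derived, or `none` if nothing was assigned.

Answer: x3=T x5=T

Derivation:
unit clause [5] forces x5=T; simplify:
  drop -5 from [-5, -4, 2] -> [-4, 2]
  drop -5 from [3, -5, -2] -> [3, -2]
  satisfied 2 clause(s); 6 remain; assigned so far: [5]
unit clause [3] forces x3=T; simplify:
  drop -3 from [1, -2, -3] -> [1, -2]
  satisfied 3 clause(s); 3 remain; assigned so far: [3, 5]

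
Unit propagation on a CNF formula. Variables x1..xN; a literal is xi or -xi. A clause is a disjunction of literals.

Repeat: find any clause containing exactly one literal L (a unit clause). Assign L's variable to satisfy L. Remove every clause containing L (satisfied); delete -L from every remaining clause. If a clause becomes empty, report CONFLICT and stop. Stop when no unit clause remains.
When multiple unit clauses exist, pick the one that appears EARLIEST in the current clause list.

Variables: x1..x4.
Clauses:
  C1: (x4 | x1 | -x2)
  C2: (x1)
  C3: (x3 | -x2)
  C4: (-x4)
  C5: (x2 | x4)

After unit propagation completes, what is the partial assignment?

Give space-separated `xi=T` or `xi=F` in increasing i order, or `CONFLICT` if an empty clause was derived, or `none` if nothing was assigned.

unit clause [1] forces x1=T; simplify:
  satisfied 2 clause(s); 3 remain; assigned so far: [1]
unit clause [-4] forces x4=F; simplify:
  drop 4 from [2, 4] -> [2]
  satisfied 1 clause(s); 2 remain; assigned so far: [1, 4]
unit clause [2] forces x2=T; simplify:
  drop -2 from [3, -2] -> [3]
  satisfied 1 clause(s); 1 remain; assigned so far: [1, 2, 4]
unit clause [3] forces x3=T; simplify:
  satisfied 1 clause(s); 0 remain; assigned so far: [1, 2, 3, 4]

Answer: x1=T x2=T x3=T x4=F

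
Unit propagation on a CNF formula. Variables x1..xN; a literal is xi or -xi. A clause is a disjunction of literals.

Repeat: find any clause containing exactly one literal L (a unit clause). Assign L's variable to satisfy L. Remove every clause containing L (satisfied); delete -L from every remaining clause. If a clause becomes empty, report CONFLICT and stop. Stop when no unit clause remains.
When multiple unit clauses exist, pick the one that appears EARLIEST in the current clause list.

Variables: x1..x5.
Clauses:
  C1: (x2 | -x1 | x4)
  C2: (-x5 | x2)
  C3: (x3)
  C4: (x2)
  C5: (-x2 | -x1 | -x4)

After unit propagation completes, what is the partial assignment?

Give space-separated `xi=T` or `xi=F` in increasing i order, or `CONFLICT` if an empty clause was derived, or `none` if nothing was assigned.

Answer: x2=T x3=T

Derivation:
unit clause [3] forces x3=T; simplify:
  satisfied 1 clause(s); 4 remain; assigned so far: [3]
unit clause [2] forces x2=T; simplify:
  drop -2 from [-2, -1, -4] -> [-1, -4]
  satisfied 3 clause(s); 1 remain; assigned so far: [2, 3]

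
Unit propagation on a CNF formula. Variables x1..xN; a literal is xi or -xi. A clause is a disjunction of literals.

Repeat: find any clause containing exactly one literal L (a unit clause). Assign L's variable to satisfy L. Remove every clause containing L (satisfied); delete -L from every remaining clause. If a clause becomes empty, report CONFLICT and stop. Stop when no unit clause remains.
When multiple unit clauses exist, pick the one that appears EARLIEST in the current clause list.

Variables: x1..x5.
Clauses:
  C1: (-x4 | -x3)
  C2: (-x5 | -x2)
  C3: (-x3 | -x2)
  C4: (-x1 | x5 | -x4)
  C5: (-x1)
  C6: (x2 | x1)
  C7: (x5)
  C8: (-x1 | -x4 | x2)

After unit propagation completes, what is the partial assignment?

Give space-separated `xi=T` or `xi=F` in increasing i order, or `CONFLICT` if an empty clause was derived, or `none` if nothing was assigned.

Answer: CONFLICT

Derivation:
unit clause [-1] forces x1=F; simplify:
  drop 1 from [2, 1] -> [2]
  satisfied 3 clause(s); 5 remain; assigned so far: [1]
unit clause [2] forces x2=T; simplify:
  drop -2 from [-5, -2] -> [-5]
  drop -2 from [-3, -2] -> [-3]
  satisfied 1 clause(s); 4 remain; assigned so far: [1, 2]
unit clause [-5] forces x5=F; simplify:
  drop 5 from [5] -> [] (empty!)
  satisfied 1 clause(s); 3 remain; assigned so far: [1, 2, 5]
CONFLICT (empty clause)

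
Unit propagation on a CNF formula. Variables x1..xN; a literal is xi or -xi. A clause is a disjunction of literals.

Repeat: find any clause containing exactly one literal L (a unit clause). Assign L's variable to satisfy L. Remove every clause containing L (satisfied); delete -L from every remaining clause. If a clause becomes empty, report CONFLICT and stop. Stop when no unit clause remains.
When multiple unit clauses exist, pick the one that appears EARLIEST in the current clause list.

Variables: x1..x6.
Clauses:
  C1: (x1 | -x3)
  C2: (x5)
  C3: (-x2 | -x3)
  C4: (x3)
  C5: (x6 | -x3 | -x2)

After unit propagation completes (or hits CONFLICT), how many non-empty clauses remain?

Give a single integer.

unit clause [5] forces x5=T; simplify:
  satisfied 1 clause(s); 4 remain; assigned so far: [5]
unit clause [3] forces x3=T; simplify:
  drop -3 from [1, -3] -> [1]
  drop -3 from [-2, -3] -> [-2]
  drop -3 from [6, -3, -2] -> [6, -2]
  satisfied 1 clause(s); 3 remain; assigned so far: [3, 5]
unit clause [1] forces x1=T; simplify:
  satisfied 1 clause(s); 2 remain; assigned so far: [1, 3, 5]
unit clause [-2] forces x2=F; simplify:
  satisfied 2 clause(s); 0 remain; assigned so far: [1, 2, 3, 5]

Answer: 0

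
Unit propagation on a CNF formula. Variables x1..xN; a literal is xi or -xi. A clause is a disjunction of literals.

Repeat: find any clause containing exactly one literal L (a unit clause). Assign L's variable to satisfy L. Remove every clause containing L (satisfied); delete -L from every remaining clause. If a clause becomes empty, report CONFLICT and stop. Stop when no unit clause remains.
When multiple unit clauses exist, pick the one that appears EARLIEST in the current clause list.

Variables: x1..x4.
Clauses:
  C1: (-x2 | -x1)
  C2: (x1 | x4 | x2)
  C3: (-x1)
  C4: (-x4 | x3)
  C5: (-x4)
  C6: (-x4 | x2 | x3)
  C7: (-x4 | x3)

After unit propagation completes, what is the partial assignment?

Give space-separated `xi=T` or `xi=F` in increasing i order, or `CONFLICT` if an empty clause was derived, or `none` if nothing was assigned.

Answer: x1=F x2=T x4=F

Derivation:
unit clause [-1] forces x1=F; simplify:
  drop 1 from [1, 4, 2] -> [4, 2]
  satisfied 2 clause(s); 5 remain; assigned so far: [1]
unit clause [-4] forces x4=F; simplify:
  drop 4 from [4, 2] -> [2]
  satisfied 4 clause(s); 1 remain; assigned so far: [1, 4]
unit clause [2] forces x2=T; simplify:
  satisfied 1 clause(s); 0 remain; assigned so far: [1, 2, 4]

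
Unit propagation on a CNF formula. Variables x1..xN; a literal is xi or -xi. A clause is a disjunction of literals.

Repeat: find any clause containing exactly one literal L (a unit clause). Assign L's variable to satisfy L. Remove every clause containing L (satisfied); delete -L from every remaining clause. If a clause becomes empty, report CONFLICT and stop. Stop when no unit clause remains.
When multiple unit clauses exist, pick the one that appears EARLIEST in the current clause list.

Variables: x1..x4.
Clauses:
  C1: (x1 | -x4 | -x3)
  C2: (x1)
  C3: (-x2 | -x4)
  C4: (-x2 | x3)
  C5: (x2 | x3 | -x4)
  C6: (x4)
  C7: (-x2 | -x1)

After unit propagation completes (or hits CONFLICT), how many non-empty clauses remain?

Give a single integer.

Answer: 0

Derivation:
unit clause [1] forces x1=T; simplify:
  drop -1 from [-2, -1] -> [-2]
  satisfied 2 clause(s); 5 remain; assigned so far: [1]
unit clause [4] forces x4=T; simplify:
  drop -4 from [-2, -4] -> [-2]
  drop -4 from [2, 3, -4] -> [2, 3]
  satisfied 1 clause(s); 4 remain; assigned so far: [1, 4]
unit clause [-2] forces x2=F; simplify:
  drop 2 from [2, 3] -> [3]
  satisfied 3 clause(s); 1 remain; assigned so far: [1, 2, 4]
unit clause [3] forces x3=T; simplify:
  satisfied 1 clause(s); 0 remain; assigned so far: [1, 2, 3, 4]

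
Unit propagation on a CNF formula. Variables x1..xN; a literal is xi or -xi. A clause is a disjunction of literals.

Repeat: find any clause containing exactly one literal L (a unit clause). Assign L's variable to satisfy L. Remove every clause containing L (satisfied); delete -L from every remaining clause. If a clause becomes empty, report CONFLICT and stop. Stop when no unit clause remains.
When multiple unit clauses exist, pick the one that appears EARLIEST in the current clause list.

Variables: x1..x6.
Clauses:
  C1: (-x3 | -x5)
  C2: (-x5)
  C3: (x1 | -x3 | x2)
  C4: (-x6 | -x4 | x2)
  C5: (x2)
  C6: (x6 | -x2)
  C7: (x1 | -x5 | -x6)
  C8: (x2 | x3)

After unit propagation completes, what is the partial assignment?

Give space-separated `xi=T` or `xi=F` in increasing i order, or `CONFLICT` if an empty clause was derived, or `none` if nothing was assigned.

unit clause [-5] forces x5=F; simplify:
  satisfied 3 clause(s); 5 remain; assigned so far: [5]
unit clause [2] forces x2=T; simplify:
  drop -2 from [6, -2] -> [6]
  satisfied 4 clause(s); 1 remain; assigned so far: [2, 5]
unit clause [6] forces x6=T; simplify:
  satisfied 1 clause(s); 0 remain; assigned so far: [2, 5, 6]

Answer: x2=T x5=F x6=T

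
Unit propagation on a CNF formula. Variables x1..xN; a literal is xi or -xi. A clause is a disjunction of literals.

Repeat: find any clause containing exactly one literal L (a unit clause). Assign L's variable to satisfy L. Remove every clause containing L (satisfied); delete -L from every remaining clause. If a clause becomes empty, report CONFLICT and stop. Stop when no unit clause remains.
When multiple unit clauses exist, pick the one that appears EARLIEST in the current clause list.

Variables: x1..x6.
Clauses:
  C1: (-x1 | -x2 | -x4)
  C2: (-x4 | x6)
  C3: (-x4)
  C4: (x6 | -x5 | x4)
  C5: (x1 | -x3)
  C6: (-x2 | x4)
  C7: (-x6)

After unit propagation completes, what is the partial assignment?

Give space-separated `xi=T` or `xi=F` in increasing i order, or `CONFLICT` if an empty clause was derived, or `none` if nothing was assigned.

unit clause [-4] forces x4=F; simplify:
  drop 4 from [6, -5, 4] -> [6, -5]
  drop 4 from [-2, 4] -> [-2]
  satisfied 3 clause(s); 4 remain; assigned so far: [4]
unit clause [-2] forces x2=F; simplify:
  satisfied 1 clause(s); 3 remain; assigned so far: [2, 4]
unit clause [-6] forces x6=F; simplify:
  drop 6 from [6, -5] -> [-5]
  satisfied 1 clause(s); 2 remain; assigned so far: [2, 4, 6]
unit clause [-5] forces x5=F; simplify:
  satisfied 1 clause(s); 1 remain; assigned so far: [2, 4, 5, 6]

Answer: x2=F x4=F x5=F x6=F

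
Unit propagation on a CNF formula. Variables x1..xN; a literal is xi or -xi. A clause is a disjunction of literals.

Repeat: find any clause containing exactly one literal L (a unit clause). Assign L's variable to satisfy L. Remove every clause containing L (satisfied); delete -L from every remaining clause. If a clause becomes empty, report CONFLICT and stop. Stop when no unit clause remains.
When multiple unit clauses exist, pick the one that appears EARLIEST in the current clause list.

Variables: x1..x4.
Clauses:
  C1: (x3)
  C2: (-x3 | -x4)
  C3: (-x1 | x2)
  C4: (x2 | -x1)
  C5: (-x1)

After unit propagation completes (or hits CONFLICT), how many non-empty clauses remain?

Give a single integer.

unit clause [3] forces x3=T; simplify:
  drop -3 from [-3, -4] -> [-4]
  satisfied 1 clause(s); 4 remain; assigned so far: [3]
unit clause [-4] forces x4=F; simplify:
  satisfied 1 clause(s); 3 remain; assigned so far: [3, 4]
unit clause [-1] forces x1=F; simplify:
  satisfied 3 clause(s); 0 remain; assigned so far: [1, 3, 4]

Answer: 0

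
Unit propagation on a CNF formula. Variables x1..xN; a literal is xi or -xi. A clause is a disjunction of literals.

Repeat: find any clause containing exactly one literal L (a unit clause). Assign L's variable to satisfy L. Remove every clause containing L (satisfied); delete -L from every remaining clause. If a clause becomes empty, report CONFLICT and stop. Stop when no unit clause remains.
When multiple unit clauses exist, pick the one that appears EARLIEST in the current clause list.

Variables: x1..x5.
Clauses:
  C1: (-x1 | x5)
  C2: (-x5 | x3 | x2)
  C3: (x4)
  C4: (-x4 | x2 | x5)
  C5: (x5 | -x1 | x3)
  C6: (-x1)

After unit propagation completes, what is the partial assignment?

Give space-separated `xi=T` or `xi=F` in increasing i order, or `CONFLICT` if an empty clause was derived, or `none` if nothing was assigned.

Answer: x1=F x4=T

Derivation:
unit clause [4] forces x4=T; simplify:
  drop -4 from [-4, 2, 5] -> [2, 5]
  satisfied 1 clause(s); 5 remain; assigned so far: [4]
unit clause [-1] forces x1=F; simplify:
  satisfied 3 clause(s); 2 remain; assigned so far: [1, 4]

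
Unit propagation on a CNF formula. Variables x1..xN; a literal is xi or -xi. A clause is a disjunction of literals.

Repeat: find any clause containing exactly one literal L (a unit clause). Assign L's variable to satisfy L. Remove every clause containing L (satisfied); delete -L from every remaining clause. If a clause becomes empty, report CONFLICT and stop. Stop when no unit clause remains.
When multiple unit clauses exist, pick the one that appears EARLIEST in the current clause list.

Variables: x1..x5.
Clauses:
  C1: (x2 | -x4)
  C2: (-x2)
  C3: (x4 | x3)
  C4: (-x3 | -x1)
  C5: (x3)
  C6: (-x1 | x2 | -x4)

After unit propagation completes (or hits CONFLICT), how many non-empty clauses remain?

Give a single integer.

Answer: 0

Derivation:
unit clause [-2] forces x2=F; simplify:
  drop 2 from [2, -4] -> [-4]
  drop 2 from [-1, 2, -4] -> [-1, -4]
  satisfied 1 clause(s); 5 remain; assigned so far: [2]
unit clause [-4] forces x4=F; simplify:
  drop 4 from [4, 3] -> [3]
  satisfied 2 clause(s); 3 remain; assigned so far: [2, 4]
unit clause [3] forces x3=T; simplify:
  drop -3 from [-3, -1] -> [-1]
  satisfied 2 clause(s); 1 remain; assigned so far: [2, 3, 4]
unit clause [-1] forces x1=F; simplify:
  satisfied 1 clause(s); 0 remain; assigned so far: [1, 2, 3, 4]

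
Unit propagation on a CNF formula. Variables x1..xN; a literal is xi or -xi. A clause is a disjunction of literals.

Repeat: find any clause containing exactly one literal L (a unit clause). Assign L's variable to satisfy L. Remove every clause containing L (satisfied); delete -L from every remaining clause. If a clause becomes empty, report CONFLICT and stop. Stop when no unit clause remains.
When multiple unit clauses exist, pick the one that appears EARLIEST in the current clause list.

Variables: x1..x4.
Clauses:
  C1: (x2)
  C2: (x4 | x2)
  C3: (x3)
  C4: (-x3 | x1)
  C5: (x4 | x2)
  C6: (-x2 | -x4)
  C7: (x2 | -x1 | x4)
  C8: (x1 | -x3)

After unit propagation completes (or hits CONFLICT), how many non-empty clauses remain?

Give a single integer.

Answer: 0

Derivation:
unit clause [2] forces x2=T; simplify:
  drop -2 from [-2, -4] -> [-4]
  satisfied 4 clause(s); 4 remain; assigned so far: [2]
unit clause [3] forces x3=T; simplify:
  drop -3 from [-3, 1] -> [1]
  drop -3 from [1, -3] -> [1]
  satisfied 1 clause(s); 3 remain; assigned so far: [2, 3]
unit clause [1] forces x1=T; simplify:
  satisfied 2 clause(s); 1 remain; assigned so far: [1, 2, 3]
unit clause [-4] forces x4=F; simplify:
  satisfied 1 clause(s); 0 remain; assigned so far: [1, 2, 3, 4]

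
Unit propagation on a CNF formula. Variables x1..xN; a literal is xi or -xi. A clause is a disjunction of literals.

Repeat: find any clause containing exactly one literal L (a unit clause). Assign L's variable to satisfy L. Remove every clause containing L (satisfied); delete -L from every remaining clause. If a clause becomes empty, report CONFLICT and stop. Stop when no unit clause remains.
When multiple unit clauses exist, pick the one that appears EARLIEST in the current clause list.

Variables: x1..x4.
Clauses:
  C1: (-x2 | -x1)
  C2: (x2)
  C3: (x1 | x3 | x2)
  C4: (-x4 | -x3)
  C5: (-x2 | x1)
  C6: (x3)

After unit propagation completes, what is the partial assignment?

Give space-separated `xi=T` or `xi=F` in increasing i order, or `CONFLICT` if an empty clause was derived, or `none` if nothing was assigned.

Answer: CONFLICT

Derivation:
unit clause [2] forces x2=T; simplify:
  drop -2 from [-2, -1] -> [-1]
  drop -2 from [-2, 1] -> [1]
  satisfied 2 clause(s); 4 remain; assigned so far: [2]
unit clause [-1] forces x1=F; simplify:
  drop 1 from [1] -> [] (empty!)
  satisfied 1 clause(s); 3 remain; assigned so far: [1, 2]
CONFLICT (empty clause)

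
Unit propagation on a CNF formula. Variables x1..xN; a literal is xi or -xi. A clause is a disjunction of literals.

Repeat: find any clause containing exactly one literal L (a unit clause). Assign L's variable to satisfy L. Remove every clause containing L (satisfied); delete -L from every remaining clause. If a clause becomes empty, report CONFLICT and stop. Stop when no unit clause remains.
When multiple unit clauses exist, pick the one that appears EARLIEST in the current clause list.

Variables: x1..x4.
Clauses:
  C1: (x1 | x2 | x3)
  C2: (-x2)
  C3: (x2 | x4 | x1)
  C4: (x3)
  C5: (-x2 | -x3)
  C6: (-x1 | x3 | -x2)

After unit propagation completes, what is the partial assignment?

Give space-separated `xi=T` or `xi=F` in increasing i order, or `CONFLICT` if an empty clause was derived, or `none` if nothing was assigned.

unit clause [-2] forces x2=F; simplify:
  drop 2 from [1, 2, 3] -> [1, 3]
  drop 2 from [2, 4, 1] -> [4, 1]
  satisfied 3 clause(s); 3 remain; assigned so far: [2]
unit clause [3] forces x3=T; simplify:
  satisfied 2 clause(s); 1 remain; assigned so far: [2, 3]

Answer: x2=F x3=T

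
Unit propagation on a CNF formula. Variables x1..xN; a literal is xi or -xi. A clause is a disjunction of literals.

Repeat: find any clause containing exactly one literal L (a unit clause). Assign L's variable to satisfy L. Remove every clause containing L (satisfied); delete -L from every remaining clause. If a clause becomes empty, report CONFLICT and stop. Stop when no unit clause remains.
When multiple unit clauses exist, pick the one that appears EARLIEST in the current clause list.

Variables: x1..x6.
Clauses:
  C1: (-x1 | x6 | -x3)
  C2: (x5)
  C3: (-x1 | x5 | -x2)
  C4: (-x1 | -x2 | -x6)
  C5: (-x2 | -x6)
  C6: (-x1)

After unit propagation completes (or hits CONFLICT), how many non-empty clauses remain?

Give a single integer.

Answer: 1

Derivation:
unit clause [5] forces x5=T; simplify:
  satisfied 2 clause(s); 4 remain; assigned so far: [5]
unit clause [-1] forces x1=F; simplify:
  satisfied 3 clause(s); 1 remain; assigned so far: [1, 5]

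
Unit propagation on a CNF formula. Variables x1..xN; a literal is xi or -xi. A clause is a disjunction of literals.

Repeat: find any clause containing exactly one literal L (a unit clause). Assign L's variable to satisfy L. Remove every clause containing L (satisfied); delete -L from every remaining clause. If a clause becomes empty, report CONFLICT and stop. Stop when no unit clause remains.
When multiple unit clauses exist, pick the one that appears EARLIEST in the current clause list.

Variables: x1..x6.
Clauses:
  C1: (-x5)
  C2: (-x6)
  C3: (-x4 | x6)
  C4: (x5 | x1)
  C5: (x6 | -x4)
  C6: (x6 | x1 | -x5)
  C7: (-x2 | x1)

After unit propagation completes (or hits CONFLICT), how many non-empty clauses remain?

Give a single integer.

unit clause [-5] forces x5=F; simplify:
  drop 5 from [5, 1] -> [1]
  satisfied 2 clause(s); 5 remain; assigned so far: [5]
unit clause [-6] forces x6=F; simplify:
  drop 6 from [-4, 6] -> [-4]
  drop 6 from [6, -4] -> [-4]
  satisfied 1 clause(s); 4 remain; assigned so far: [5, 6]
unit clause [-4] forces x4=F; simplify:
  satisfied 2 clause(s); 2 remain; assigned so far: [4, 5, 6]
unit clause [1] forces x1=T; simplify:
  satisfied 2 clause(s); 0 remain; assigned so far: [1, 4, 5, 6]

Answer: 0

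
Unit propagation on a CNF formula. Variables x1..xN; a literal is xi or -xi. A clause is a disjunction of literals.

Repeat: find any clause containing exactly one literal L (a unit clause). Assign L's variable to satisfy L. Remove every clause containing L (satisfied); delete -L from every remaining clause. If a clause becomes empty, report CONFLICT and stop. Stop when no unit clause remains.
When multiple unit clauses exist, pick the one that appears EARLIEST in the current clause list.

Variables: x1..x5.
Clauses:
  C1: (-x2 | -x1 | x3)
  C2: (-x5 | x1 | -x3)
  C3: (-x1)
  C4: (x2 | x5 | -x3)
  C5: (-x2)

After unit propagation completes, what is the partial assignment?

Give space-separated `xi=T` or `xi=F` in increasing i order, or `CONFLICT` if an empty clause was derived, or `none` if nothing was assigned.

Answer: x1=F x2=F

Derivation:
unit clause [-1] forces x1=F; simplify:
  drop 1 from [-5, 1, -3] -> [-5, -3]
  satisfied 2 clause(s); 3 remain; assigned so far: [1]
unit clause [-2] forces x2=F; simplify:
  drop 2 from [2, 5, -3] -> [5, -3]
  satisfied 1 clause(s); 2 remain; assigned so far: [1, 2]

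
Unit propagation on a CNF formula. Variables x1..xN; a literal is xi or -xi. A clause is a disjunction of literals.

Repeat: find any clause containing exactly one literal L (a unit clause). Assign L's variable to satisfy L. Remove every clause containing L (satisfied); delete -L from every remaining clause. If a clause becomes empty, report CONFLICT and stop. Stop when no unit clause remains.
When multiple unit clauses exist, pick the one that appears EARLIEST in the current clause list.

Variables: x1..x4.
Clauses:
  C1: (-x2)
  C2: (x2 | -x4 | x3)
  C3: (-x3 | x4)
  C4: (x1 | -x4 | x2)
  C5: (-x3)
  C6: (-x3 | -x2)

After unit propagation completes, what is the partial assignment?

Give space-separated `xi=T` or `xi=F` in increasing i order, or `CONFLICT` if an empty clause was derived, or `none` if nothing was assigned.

unit clause [-2] forces x2=F; simplify:
  drop 2 from [2, -4, 3] -> [-4, 3]
  drop 2 from [1, -4, 2] -> [1, -4]
  satisfied 2 clause(s); 4 remain; assigned so far: [2]
unit clause [-3] forces x3=F; simplify:
  drop 3 from [-4, 3] -> [-4]
  satisfied 2 clause(s); 2 remain; assigned so far: [2, 3]
unit clause [-4] forces x4=F; simplify:
  satisfied 2 clause(s); 0 remain; assigned so far: [2, 3, 4]

Answer: x2=F x3=F x4=F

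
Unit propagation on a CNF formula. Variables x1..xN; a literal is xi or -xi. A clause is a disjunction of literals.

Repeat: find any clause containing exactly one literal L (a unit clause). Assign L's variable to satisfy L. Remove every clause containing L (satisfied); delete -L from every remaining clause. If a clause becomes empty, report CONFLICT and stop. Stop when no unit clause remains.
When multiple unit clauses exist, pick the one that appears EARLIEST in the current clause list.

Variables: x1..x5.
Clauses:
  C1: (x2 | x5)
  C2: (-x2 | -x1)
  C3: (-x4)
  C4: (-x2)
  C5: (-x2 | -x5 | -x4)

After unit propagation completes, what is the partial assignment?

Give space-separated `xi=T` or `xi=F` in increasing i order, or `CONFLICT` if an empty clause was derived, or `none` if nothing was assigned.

unit clause [-4] forces x4=F; simplify:
  satisfied 2 clause(s); 3 remain; assigned so far: [4]
unit clause [-2] forces x2=F; simplify:
  drop 2 from [2, 5] -> [5]
  satisfied 2 clause(s); 1 remain; assigned so far: [2, 4]
unit clause [5] forces x5=T; simplify:
  satisfied 1 clause(s); 0 remain; assigned so far: [2, 4, 5]

Answer: x2=F x4=F x5=T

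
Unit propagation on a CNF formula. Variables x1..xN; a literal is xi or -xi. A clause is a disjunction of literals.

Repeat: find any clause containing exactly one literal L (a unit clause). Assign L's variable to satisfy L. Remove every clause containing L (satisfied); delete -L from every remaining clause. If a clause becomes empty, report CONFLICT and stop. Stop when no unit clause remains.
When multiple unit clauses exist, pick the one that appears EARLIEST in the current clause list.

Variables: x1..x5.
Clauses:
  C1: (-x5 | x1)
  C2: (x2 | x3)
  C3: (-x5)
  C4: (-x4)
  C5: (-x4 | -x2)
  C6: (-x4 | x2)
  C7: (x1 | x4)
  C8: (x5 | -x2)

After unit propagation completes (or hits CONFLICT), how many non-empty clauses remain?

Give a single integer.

Answer: 0

Derivation:
unit clause [-5] forces x5=F; simplify:
  drop 5 from [5, -2] -> [-2]
  satisfied 2 clause(s); 6 remain; assigned so far: [5]
unit clause [-4] forces x4=F; simplify:
  drop 4 from [1, 4] -> [1]
  satisfied 3 clause(s); 3 remain; assigned so far: [4, 5]
unit clause [1] forces x1=T; simplify:
  satisfied 1 clause(s); 2 remain; assigned so far: [1, 4, 5]
unit clause [-2] forces x2=F; simplify:
  drop 2 from [2, 3] -> [3]
  satisfied 1 clause(s); 1 remain; assigned so far: [1, 2, 4, 5]
unit clause [3] forces x3=T; simplify:
  satisfied 1 clause(s); 0 remain; assigned so far: [1, 2, 3, 4, 5]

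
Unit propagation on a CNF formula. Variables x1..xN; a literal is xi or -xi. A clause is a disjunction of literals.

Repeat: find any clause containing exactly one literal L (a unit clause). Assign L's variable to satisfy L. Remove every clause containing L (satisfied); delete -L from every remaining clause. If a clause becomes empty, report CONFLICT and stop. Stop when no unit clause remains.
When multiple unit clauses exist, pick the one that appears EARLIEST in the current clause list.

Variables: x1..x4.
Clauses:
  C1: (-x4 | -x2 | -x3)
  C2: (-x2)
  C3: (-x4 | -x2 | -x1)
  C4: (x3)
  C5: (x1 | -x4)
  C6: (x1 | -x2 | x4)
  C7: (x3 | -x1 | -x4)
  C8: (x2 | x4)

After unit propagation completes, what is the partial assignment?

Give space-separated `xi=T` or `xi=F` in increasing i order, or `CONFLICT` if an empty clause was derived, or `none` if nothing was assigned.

Answer: x1=T x2=F x3=T x4=T

Derivation:
unit clause [-2] forces x2=F; simplify:
  drop 2 from [2, 4] -> [4]
  satisfied 4 clause(s); 4 remain; assigned so far: [2]
unit clause [3] forces x3=T; simplify:
  satisfied 2 clause(s); 2 remain; assigned so far: [2, 3]
unit clause [4] forces x4=T; simplify:
  drop -4 from [1, -4] -> [1]
  satisfied 1 clause(s); 1 remain; assigned so far: [2, 3, 4]
unit clause [1] forces x1=T; simplify:
  satisfied 1 clause(s); 0 remain; assigned so far: [1, 2, 3, 4]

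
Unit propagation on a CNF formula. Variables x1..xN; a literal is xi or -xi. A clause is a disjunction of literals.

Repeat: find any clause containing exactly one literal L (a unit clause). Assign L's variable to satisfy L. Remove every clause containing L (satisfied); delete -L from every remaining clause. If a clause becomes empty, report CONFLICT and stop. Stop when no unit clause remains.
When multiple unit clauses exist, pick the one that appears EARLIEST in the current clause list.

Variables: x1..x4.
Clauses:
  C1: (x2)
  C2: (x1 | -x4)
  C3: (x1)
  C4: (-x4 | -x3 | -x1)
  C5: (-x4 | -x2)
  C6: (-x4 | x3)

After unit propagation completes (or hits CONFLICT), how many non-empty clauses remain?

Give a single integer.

unit clause [2] forces x2=T; simplify:
  drop -2 from [-4, -2] -> [-4]
  satisfied 1 clause(s); 5 remain; assigned so far: [2]
unit clause [1] forces x1=T; simplify:
  drop -1 from [-4, -3, -1] -> [-4, -3]
  satisfied 2 clause(s); 3 remain; assigned so far: [1, 2]
unit clause [-4] forces x4=F; simplify:
  satisfied 3 clause(s); 0 remain; assigned so far: [1, 2, 4]

Answer: 0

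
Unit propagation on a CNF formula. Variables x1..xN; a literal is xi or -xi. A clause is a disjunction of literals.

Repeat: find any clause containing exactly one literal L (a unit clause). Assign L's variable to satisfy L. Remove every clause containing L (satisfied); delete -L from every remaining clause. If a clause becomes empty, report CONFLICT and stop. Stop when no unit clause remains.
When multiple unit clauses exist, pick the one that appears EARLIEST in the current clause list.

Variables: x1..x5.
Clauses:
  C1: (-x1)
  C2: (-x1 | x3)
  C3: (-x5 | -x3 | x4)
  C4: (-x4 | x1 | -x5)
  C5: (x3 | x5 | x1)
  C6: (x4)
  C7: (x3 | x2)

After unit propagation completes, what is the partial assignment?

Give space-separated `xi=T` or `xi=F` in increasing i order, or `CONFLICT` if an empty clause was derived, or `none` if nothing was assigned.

unit clause [-1] forces x1=F; simplify:
  drop 1 from [-4, 1, -5] -> [-4, -5]
  drop 1 from [3, 5, 1] -> [3, 5]
  satisfied 2 clause(s); 5 remain; assigned so far: [1]
unit clause [4] forces x4=T; simplify:
  drop -4 from [-4, -5] -> [-5]
  satisfied 2 clause(s); 3 remain; assigned so far: [1, 4]
unit clause [-5] forces x5=F; simplify:
  drop 5 from [3, 5] -> [3]
  satisfied 1 clause(s); 2 remain; assigned so far: [1, 4, 5]
unit clause [3] forces x3=T; simplify:
  satisfied 2 clause(s); 0 remain; assigned so far: [1, 3, 4, 5]

Answer: x1=F x3=T x4=T x5=F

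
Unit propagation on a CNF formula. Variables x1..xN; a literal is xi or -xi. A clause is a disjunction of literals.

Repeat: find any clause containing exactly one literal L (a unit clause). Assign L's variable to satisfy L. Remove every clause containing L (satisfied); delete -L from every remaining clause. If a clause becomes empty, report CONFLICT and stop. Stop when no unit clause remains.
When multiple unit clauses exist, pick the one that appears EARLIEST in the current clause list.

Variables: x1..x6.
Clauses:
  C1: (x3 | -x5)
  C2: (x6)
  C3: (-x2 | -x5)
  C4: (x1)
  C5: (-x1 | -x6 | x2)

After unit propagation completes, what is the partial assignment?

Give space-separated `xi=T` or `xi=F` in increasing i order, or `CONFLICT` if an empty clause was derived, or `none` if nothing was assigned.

unit clause [6] forces x6=T; simplify:
  drop -6 from [-1, -6, 2] -> [-1, 2]
  satisfied 1 clause(s); 4 remain; assigned so far: [6]
unit clause [1] forces x1=T; simplify:
  drop -1 from [-1, 2] -> [2]
  satisfied 1 clause(s); 3 remain; assigned so far: [1, 6]
unit clause [2] forces x2=T; simplify:
  drop -2 from [-2, -5] -> [-5]
  satisfied 1 clause(s); 2 remain; assigned so far: [1, 2, 6]
unit clause [-5] forces x5=F; simplify:
  satisfied 2 clause(s); 0 remain; assigned so far: [1, 2, 5, 6]

Answer: x1=T x2=T x5=F x6=T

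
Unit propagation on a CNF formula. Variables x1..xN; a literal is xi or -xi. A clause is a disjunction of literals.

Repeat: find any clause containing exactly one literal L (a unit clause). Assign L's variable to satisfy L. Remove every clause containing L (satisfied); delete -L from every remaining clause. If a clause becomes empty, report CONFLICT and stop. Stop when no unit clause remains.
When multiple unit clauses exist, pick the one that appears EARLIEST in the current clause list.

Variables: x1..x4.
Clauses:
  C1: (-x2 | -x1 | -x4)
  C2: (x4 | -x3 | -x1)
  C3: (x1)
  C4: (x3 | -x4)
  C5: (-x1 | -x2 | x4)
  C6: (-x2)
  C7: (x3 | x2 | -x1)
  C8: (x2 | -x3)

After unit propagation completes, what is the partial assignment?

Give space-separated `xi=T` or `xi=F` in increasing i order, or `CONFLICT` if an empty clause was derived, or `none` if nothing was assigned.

Answer: CONFLICT

Derivation:
unit clause [1] forces x1=T; simplify:
  drop -1 from [-2, -1, -4] -> [-2, -4]
  drop -1 from [4, -3, -1] -> [4, -3]
  drop -1 from [-1, -2, 4] -> [-2, 4]
  drop -1 from [3, 2, -1] -> [3, 2]
  satisfied 1 clause(s); 7 remain; assigned so far: [1]
unit clause [-2] forces x2=F; simplify:
  drop 2 from [3, 2] -> [3]
  drop 2 from [2, -3] -> [-3]
  satisfied 3 clause(s); 4 remain; assigned so far: [1, 2]
unit clause [3] forces x3=T; simplify:
  drop -3 from [4, -3] -> [4]
  drop -3 from [-3] -> [] (empty!)
  satisfied 2 clause(s); 2 remain; assigned so far: [1, 2, 3]
CONFLICT (empty clause)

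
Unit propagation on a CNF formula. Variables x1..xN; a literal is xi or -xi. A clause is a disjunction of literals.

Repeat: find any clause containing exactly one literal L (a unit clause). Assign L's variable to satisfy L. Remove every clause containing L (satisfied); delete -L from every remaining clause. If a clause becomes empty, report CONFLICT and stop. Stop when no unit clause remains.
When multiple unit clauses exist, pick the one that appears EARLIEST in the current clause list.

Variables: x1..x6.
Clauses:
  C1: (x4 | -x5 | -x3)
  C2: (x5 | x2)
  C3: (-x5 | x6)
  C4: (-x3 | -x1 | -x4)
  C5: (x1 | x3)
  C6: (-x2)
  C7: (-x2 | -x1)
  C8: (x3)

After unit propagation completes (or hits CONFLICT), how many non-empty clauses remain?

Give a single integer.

unit clause [-2] forces x2=F; simplify:
  drop 2 from [5, 2] -> [5]
  satisfied 2 clause(s); 6 remain; assigned so far: [2]
unit clause [5] forces x5=T; simplify:
  drop -5 from [4, -5, -3] -> [4, -3]
  drop -5 from [-5, 6] -> [6]
  satisfied 1 clause(s); 5 remain; assigned so far: [2, 5]
unit clause [6] forces x6=T; simplify:
  satisfied 1 clause(s); 4 remain; assigned so far: [2, 5, 6]
unit clause [3] forces x3=T; simplify:
  drop -3 from [4, -3] -> [4]
  drop -3 from [-3, -1, -4] -> [-1, -4]
  satisfied 2 clause(s); 2 remain; assigned so far: [2, 3, 5, 6]
unit clause [4] forces x4=T; simplify:
  drop -4 from [-1, -4] -> [-1]
  satisfied 1 clause(s); 1 remain; assigned so far: [2, 3, 4, 5, 6]
unit clause [-1] forces x1=F; simplify:
  satisfied 1 clause(s); 0 remain; assigned so far: [1, 2, 3, 4, 5, 6]

Answer: 0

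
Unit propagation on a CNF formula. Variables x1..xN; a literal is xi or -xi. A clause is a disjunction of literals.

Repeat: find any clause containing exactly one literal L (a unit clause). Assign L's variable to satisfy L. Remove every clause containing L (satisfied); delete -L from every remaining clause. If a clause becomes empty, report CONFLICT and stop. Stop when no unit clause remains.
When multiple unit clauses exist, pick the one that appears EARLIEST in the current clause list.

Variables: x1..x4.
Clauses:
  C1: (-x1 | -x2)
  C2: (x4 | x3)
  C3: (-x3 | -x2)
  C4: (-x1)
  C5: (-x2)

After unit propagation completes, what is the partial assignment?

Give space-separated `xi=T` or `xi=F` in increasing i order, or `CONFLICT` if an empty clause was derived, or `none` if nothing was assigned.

Answer: x1=F x2=F

Derivation:
unit clause [-1] forces x1=F; simplify:
  satisfied 2 clause(s); 3 remain; assigned so far: [1]
unit clause [-2] forces x2=F; simplify:
  satisfied 2 clause(s); 1 remain; assigned so far: [1, 2]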